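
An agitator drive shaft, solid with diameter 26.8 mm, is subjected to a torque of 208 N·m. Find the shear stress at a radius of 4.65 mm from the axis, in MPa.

19.1 MPa

J = πd⁴/32 = π(0.0268)⁴/32 = 5.065×10^-8 m⁴.
Shear stress varies linearly with radius: τ = T·r/J = 208.0 × 0.00465 / 5.065×10^-8 = 1.910×10^7 Pa.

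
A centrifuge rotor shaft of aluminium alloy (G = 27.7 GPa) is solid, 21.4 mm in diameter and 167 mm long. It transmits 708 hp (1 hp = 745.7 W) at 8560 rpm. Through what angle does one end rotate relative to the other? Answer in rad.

0.172 rad

ω = 2π·8560/60 = 896.4 rad/s, so T = P/ω = 708×745.7 / 896.4 = 589.0 N·m.
J = πd⁴/32 = π(0.0214)⁴/32 = 2.059×10^-8 m⁴.
θ = T·L/(G·J) = 589.0 × 0.167 / (27.7×10⁹ × 2.059×10^-8) = 0.1725 rad.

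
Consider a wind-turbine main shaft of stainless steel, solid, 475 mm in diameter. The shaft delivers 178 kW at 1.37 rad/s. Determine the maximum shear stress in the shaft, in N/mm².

ω = 1.37 rad/s, so T = P/ω = 178×10³ / 1.370 = 129900 N·m.
J = πd⁴/32 = π(0.475)⁴/32 = 4.998×10^-3 m⁴.
τ_max = T·r/J = 129900 × 0.237 / 4.998×10^-3 = 6.174×10^6 Pa.

6.17 N/mm²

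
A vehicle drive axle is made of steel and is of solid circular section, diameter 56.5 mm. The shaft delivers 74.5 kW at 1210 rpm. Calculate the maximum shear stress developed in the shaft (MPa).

16.6 MPa

ω = 2π·1210/60 = 126.7 rad/s, so T = P/ω = 74.5×10³ / 126.7 = 588.0 N·m.
J = πd⁴/32 = π(0.0565)⁴/32 = 1.000×10^-6 m⁴.
τ_max = T·r/J = 588.0 × 0.0283 / 1.000×10^-6 = 1.660×10^7 Pa.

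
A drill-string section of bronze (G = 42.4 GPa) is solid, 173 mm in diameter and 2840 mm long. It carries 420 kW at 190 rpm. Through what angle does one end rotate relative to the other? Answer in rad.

0.0161 rad

ω = 2π·190/60 = 19.90 rad/s, so T = P/ω = 420×10³ / 19.90 = 21110 N·m.
J = πd⁴/32 = π(0.173)⁴/32 = 8.794×10^-5 m⁴.
θ = T·L/(G·J) = 21110 × 2.84 / (42.4×10⁹ × 8.794×10^-5) = 0.01608 rad.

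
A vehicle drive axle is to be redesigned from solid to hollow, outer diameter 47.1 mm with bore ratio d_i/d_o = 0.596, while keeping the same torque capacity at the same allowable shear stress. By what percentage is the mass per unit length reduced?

Equal τ_max and T ⇒ the solid shaft needs d_s³ = d_o³(1−k⁴), so d_s = 47.1·(1−0.596⁴)^(1/3) = 45.03 mm.
Area ratio A_h/A_s = d_o²(1−k²)/d_s² = (1−k²)/(1−k⁴)^(2/3) = 0.7054.
Mass saving = 1 − 0.7054 = 29.5 %.

29.5 %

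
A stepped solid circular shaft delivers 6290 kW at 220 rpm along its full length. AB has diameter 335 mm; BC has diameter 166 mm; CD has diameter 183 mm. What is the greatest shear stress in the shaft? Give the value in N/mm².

304 N/mm²

ω = 2π·220/60 = 23.04 rad/s, so T = P/ω = 6290×10³ / 23.04 = 273000 N·m.
Under the same torque, τ_max = 16T/(πd³) is largest where d is smallest — segment BC (d = 166 mm).
τ_max = 16·273000/(π·(0.166)³) = 3.040×10^8 Pa.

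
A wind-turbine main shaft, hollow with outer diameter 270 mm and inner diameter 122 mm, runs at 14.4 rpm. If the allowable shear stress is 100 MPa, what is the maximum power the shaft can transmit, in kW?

J = π(d_o⁴ − d_i⁴)/32 = π(0.270⁴ − 0.122⁴)/32 = 5.000×10^-4 m⁴.
T_max = τ_allow·J/r = 1.00×10^8 × 5.000×10^-4 / 0.135 = 370400 N·m.
ω = 2π·14.4/60 = 1.508 rad/s, so P_max = T_max·ω = 5.585×10^5 W.

558 kW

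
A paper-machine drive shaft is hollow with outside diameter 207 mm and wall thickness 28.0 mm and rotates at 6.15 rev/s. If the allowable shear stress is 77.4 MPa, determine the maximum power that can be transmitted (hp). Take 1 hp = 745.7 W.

5010 hp

J = π(d_o⁴ − d_i⁴)/32 = π(0.207⁴ − 0.151⁴)/32 = 1.292×10^-4 m⁴.
T_max = τ_allow·J/r = 7.74×10^7 × 1.292×10^-4 / 0.103 = 96630 N·m.
ω = 2π·6.15 = 38.64 rad/s, so P_max = T_max·ω = 3.734×10^6 W.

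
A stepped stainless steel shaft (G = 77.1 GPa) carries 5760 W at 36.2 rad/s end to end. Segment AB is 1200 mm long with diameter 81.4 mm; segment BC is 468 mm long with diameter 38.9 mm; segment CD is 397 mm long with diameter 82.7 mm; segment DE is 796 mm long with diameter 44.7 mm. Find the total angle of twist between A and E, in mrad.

9.24 mrad

ω = 36.2 rad/s, so T = P/ω = 5760 / 36.20 = 159.1 N·m.
J_AB = π(0.0814)⁴/32 = 4.31×10^-6 m⁴; J_BC = π(0.0389)⁴/32 = 2.25×10^-7 m⁴; J_CD = π(0.0827)⁴/32 = 4.59×10^-6 m⁴; J_DE = π(0.0447)⁴/32 = 3.92×10^-7 m⁴.
θ = (T/G)·Σ L_i/J_i = (159.1/77.1×10⁹)·(1.20/4.31×10^-6 + 0.468/2.25×10^-7 + 0.397/4.59×10^-6 + 0.796/3.92×10^-7) = 9.241×10^-3 rad.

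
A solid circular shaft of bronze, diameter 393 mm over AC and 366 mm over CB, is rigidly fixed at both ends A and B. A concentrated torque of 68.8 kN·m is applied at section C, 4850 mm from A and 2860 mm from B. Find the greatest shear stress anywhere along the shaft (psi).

581 psi

Compatibility: T_A·a/J_AC = T_B·b/J_CB with T_A + T_B = T₀.
J_AC = 2.34×10^-3 m⁴, J_CB = 1.76×10^-3 m⁴, so T_A = T₀·(J_AC/a)/((J_AC/a)+(J_CB/b)) = 30230 N·m, T_B = 38570 N·m.
τ in each portion: τ_AC = 2.54×10^6 Pa, τ_CB = 4.01×10^6 Pa; maximum is in CB.
τ_max = T_CB·r/J = 38570·0.183/1.76×10^-3 = 4.006×10^6 Pa.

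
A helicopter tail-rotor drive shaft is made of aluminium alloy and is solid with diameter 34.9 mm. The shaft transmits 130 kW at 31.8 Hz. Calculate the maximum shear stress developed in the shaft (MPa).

ω = 2π·31.8 = 199.8 rad/s, so T = P/ω = 130×10³ / 199.8 = 650.6 N·m.
J = πd⁴/32 = π(0.0349)⁴/32 = 1.456×10^-7 m⁴.
τ_max = T·r/J = 650.6 × 0.0175 / 1.456×10^-7 = 7.795×10^7 Pa.

78.0 MPa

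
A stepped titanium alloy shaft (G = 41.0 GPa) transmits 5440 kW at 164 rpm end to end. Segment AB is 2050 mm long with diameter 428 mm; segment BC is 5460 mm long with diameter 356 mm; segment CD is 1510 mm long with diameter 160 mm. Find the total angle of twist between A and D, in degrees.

12.2°

ω = 2π·164/60 = 17.17 rad/s, so T = P/ω = 5440×10³ / 17.17 = 316800 N·m.
J_AB = π(0.428)⁴/32 = 3.29×10^-3 m⁴; J_BC = π(0.356)⁴/32 = 1.58×10^-3 m⁴; J_CD = π(0.160)⁴/32 = 6.43×10^-5 m⁴.
θ = (T/G)·Σ L_i/J_i = (316800/41.0×10⁹)·(2.05/3.29×10^-3 + 5.46/1.58×10^-3 + 1.51/6.43×10^-5) = 0.2129 rad.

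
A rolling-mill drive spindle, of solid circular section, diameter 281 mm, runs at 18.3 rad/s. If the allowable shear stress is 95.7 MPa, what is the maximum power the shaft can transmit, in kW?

7630 kW

J = πd⁴/32 = π(0.281)⁴/32 = 6.121×10^-4 m⁴.
T_max = τ_allow·J/r = 9.57×10^7 × 6.121×10^-4 / 0.141 = 416900 N·m.
ω = 18.3 rad/s, so P_max = T_max·ω = 7.630×10^6 W.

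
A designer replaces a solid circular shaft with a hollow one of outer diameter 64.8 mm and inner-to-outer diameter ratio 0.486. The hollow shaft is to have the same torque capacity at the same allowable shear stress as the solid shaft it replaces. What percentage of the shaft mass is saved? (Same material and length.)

Equal τ_max and T ⇒ the solid shaft needs d_s³ = d_o³(1−k⁴), so d_s = 64.8·(1−0.486⁴)^(1/3) = 63.57 mm.
Area ratio A_h/A_s = d_o²(1−k²)/d_s² = (1−k²)/(1−k⁴)^(2/3) = 0.7936.
Mass saving = 1 − 0.7936 = 20.6 %.

20.6 %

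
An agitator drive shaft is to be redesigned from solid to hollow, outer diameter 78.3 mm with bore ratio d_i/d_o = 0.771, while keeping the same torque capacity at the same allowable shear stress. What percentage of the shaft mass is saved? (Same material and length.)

Equal τ_max and T ⇒ the solid shaft needs d_s³ = d_o³(1−k⁴), so d_s = 78.3·(1−0.771⁴)^(1/3) = 67.71 mm.
Area ratio A_h/A_s = d_o²(1−k²)/d_s² = (1−k²)/(1−k⁴)^(2/3) = 0.5423.
Mass saving = 1 − 0.5423 = 45.8 %.

45.8 %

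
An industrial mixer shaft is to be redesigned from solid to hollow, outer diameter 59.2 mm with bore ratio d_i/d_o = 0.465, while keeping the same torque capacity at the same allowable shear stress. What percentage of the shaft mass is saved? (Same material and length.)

Equal τ_max and T ⇒ the solid shaft needs d_s³ = d_o³(1−k⁴), so d_s = 59.2·(1−0.465⁴)^(1/3) = 58.26 mm.
Area ratio A_h/A_s = d_o²(1−k²)/d_s² = (1−k²)/(1−k⁴)^(2/3) = 0.8092.
Mass saving = 1 − 0.8092 = 19.1 %.

19.1 %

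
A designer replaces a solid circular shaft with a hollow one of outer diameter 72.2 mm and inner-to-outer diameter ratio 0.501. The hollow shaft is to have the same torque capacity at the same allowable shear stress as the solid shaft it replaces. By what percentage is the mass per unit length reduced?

Equal τ_max and T ⇒ the solid shaft needs d_s³ = d_o³(1−k⁴), so d_s = 72.2·(1−0.501⁴)^(1/3) = 70.65 mm.
Area ratio A_h/A_s = d_o²(1−k²)/d_s² = (1−k²)/(1−k⁴)^(2/3) = 0.7822.
Mass saving = 1 − 0.7822 = 21.8 %.

21.8 %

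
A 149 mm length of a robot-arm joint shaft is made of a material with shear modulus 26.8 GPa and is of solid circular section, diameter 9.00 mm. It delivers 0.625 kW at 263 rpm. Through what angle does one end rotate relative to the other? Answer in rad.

ω = 2π·263/60 = 27.54 rad/s, so T = P/ω = 0.625×10³ / 27.54 = 22.69 N·m.
J = πd⁴/32 = π(0.00900)⁴/32 = 6.441×10^-10 m⁴.
θ = T·L/(G·J) = 22.69 × 0.149 / (26.8×10⁹ × 6.441×10^-10) = 0.1959 rad.

0.196 rad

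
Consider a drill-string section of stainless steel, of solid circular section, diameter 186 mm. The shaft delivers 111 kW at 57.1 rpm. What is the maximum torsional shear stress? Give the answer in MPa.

14.7 MPa

ω = 2π·57.1/60 = 5.979 rad/s, so T = P/ω = 111×10³ / 5.979 = 18560 N·m.
J = πd⁴/32 = π(0.186)⁴/32 = 1.175×10^-4 m⁴.
τ_max = T·r/J = 18560 × 0.0930 / 1.175×10^-4 = 1.469×10^7 Pa.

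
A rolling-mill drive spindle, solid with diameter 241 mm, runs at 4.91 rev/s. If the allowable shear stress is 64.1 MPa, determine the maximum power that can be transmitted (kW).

5440 kW

J = πd⁴/32 = π(0.241)⁴/32 = 3.312×10^-4 m⁴.
T_max = τ_allow·J/r = 6.41×10^7 × 3.312×10^-4 / 0.120 = 176200 N·m.
ω = 2π·4.91 = 30.85 rad/s, so P_max = T_max·ω = 5.435×10^6 W.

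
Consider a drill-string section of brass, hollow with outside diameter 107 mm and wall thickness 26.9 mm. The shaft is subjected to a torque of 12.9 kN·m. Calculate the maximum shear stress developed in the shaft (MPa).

J = π(d_o⁴ − d_i⁴)/32 = π(0.107⁴ − 0.0532⁴)/32 = 1.208×10^-5 m⁴.
τ_max = T·r/J = 12900 × 0.0535 / 1.208×10^-5 = 5.712×10^7 Pa.

57.1 MPa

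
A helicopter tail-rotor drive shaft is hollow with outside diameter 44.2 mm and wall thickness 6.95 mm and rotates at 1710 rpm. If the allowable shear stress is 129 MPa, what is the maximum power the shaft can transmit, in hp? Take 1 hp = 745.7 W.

409 hp

J = π(d_o⁴ − d_i⁴)/32 = π(0.0442⁴ − 0.0303⁴)/32 = 2.920×10^-7 m⁴.
T_max = τ_allow·J/r = 1.29×10^8 × 2.920×10^-7 / 0.0221 = 1704 N·m.
ω = 2π·1710/60 = 179.1 rad/s, so P_max = T_max·ω = 3.052×10^5 W.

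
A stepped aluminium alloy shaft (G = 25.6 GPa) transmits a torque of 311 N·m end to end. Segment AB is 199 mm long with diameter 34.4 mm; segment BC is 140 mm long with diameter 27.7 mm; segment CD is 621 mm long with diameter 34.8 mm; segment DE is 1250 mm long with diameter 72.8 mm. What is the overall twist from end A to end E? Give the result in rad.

0.105 rad

J_AB = π(0.0344)⁴/32 = 1.37×10^-7 m⁴; J_BC = π(0.0277)⁴/32 = 5.78×10^-8 m⁴; J_CD = π(0.0348)⁴/32 = 1.44×10^-7 m⁴; J_DE = π(0.0728)⁴/32 = 2.76×10^-6 m⁴.
θ = (T/G)·Σ L_i/J_i = (311.0/25.6×10⁹)·(0.199/1.37×10^-7 + 0.140/5.78×10^-8 + 0.621/1.44×10^-7 + 1.25/2.76×10^-6) = 0.1049 rad.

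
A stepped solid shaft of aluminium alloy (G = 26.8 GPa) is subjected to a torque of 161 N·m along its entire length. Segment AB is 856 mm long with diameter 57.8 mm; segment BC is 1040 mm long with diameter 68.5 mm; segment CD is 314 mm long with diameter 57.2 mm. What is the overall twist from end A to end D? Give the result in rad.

J_AB = π(0.0578)⁴/32 = 1.10×10^-6 m⁴; J_BC = π(0.0685)⁴/32 = 2.16×10^-6 m⁴; J_CD = π(0.0572)⁴/32 = 1.05×10^-6 m⁴.
θ = (T/G)·Σ L_i/J_i = (161.0/26.8×10⁹)·(0.856/1.10×10^-6 + 1.04/2.16×10^-6 + 0.314/1.05×10^-6) = 9.378×10^-3 rad.

0.00938 rad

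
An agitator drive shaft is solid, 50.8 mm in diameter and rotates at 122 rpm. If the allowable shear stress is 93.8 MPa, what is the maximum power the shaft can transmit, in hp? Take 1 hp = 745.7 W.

J = πd⁴/32 = π(0.0508)⁴/32 = 6.538×10^-7 m⁴.
T_max = τ_allow·J/r = 9.38×10^7 × 6.538×10^-7 / 0.0254 = 2414 N·m.
ω = 2π·122/60 = 12.78 rad/s, so P_max = T_max·ω = 3.085×10^4 W.

41.4 hp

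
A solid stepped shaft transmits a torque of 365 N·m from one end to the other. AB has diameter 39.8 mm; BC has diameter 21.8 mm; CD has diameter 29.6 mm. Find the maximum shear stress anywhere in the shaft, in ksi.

Under the same torque, τ_max = 16T/(πd³) is largest where d is smallest — segment BC (d = 21.8 mm).
τ_max = 16·365.0/(π·(0.0218)³) = 1.794×10^8 Pa.

26.0 ksi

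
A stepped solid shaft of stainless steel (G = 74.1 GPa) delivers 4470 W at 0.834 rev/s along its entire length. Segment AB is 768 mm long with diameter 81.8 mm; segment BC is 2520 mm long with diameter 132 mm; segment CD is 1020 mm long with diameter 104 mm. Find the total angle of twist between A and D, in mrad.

ω = 2π·0.834 = 5.240 rad/s, so T = P/ω = 4470 / 5.240 = 853.0 N·m.
J_AB = π(0.0818)⁴/32 = 4.40×10^-6 m⁴; J_BC = π(0.132)⁴/32 = 2.98×10^-5 m⁴; J_CD = π(0.104)⁴/32 = 1.15×10^-5 m⁴.
θ = (T/G)·Σ L_i/J_i = (853.0/74.1×10⁹)·(0.768/4.40×10^-6 + 2.52/2.98×10^-5 + 1.02/1.15×10^-5) = 4.007×10^-3 rad.

4.01 mrad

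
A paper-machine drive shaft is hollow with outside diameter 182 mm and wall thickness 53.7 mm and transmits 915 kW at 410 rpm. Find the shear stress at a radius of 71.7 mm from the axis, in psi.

2120 psi

ω = 2π·410/60 = 42.94 rad/s, so T = P/ω = 915×10³ / 42.94 = 21310 N·m.
J = π(d_o⁴ − d_i⁴)/32 = π(0.182⁴ − 0.0746⁴)/32 = 1.047×10^-4 m⁴.
Shear stress varies linearly with radius: τ = T·r/J = 21310 × 0.0717 / 1.047×10^-4 = 1.460×10^7 Pa.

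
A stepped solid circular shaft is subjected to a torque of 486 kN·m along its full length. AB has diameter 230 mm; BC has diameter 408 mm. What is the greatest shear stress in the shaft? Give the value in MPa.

Under the same torque, τ_max = 16T/(πd³) is largest where d is smallest — segment AB (d = 230 mm).
τ_max = 16·486000/(π·(0.230)³) = 2.034×10^8 Pa.

203 MPa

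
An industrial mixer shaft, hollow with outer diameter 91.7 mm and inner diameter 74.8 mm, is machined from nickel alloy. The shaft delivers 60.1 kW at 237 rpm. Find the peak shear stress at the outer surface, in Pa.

ω = 2π·237/60 = 24.82 rad/s, so T = P/ω = 60.1×10³ / 24.82 = 2422 N·m.
J = π(d_o⁴ − d_i⁴)/32 = π(0.0917⁴ − 0.0748⁴)/32 = 3.869×10^-6 m⁴.
τ_max = T·r/J = 2422 × 0.0459 / 3.869×10^-6 = 2.870×10^7 Pa.

2.87e7 Pa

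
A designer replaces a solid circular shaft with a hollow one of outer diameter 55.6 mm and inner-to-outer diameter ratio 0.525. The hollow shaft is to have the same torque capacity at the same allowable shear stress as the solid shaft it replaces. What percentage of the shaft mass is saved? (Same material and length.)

Equal τ_max and T ⇒ the solid shaft needs d_s³ = d_o³(1−k⁴), so d_s = 55.6·(1−0.525⁴)^(1/3) = 54.15 mm.
Area ratio A_h/A_s = d_o²(1−k²)/d_s² = (1−k²)/(1−k⁴)^(2/3) = 0.7636.
Mass saving = 1 − 0.7636 = 23.6 %.

23.6 %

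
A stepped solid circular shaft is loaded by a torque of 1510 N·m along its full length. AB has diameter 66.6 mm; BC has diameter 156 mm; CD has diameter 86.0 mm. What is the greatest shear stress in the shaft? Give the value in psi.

Under the same torque, τ_max = 16T/(πd³) is largest where d is smallest — segment AB (d = 66.6 mm).
τ_max = 16·1510/(π·(0.0666)³) = 2.603×10^7 Pa.

3780 psi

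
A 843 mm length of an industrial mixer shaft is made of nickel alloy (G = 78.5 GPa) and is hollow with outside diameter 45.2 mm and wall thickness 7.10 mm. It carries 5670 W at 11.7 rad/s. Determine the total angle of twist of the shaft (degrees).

0.934°

ω = 11.7 rad/s, so T = P/ω = 5670 / 11.70 = 484.6 N·m.
J = π(d_o⁴ − d_i⁴)/32 = π(0.0452⁴ − 0.0310⁴)/32 = 3.191×10^-7 m⁴.
θ = T·L/(G·J) = 484.6 × 0.843 / (78.5×10⁹ × 3.191×10^-7) = 0.01631 rad.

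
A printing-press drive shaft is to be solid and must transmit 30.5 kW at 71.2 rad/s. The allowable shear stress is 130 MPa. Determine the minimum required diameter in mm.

ω = 71.2 rad/s, so T = P/ω = 30.5×10³ / 71.20 = 428.4 N·m.
For a solid shaft τ_max = 16T/(πd³), so d = (16T/(π τ_allow))^(1/3) = (16·428.4/(π·1.30×10^8))^(1/3) = 0.02560 m.

25.6 mm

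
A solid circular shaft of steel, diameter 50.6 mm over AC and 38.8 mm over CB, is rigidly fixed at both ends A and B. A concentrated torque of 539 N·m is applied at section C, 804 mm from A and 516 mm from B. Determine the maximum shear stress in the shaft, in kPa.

Compatibility: T_A·a/J_AC = T_B·b/J_CB with T_A + T_B = T₀.
J_AC = 6.44×10^-7 m⁴, J_CB = 2.22×10^-7 m⁴, so T_A = T₀·(J_AC/a)/((J_AC/a)+(J_CB/b)) = 350.3 N·m, T_B = 188.7 N·m.
τ in each portion: τ_AC = 1.38×10^7 Pa, τ_CB = 1.65×10^7 Pa; maximum is in CB.
τ_max = T_CB·r/J = 188.7·0.0194/2.22×10^-7 = 1.645×10^7 Pa.

16500 kPa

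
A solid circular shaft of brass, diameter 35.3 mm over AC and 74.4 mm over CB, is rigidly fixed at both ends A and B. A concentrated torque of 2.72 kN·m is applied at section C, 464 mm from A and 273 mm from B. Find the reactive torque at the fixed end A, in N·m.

Compatibility: T_A·a/J_AC = T_B·b/J_CB with T_A + T_B = T₀.
J_AC = 1.52×10^-7 m⁴, J_CB = 3.01×10^-6 m⁴, so T_A = T₀·(J_AC/a)/((J_AC/a)+(J_CB/b)) = 78.75 N·m, T_B = 2641 N·m.

78.8 N·m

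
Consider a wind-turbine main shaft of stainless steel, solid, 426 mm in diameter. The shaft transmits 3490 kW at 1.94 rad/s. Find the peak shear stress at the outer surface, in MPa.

119 MPa

ω = 1.94 rad/s, so T = P/ω = 3490×10³ / 1.940 = 1.799e6 N·m.
J = πd⁴/32 = π(0.426)⁴/32 = 3.233×10^-3 m⁴.
τ_max = T·r/J = 1.799e6 × 0.213 / 3.233×10^-3 = 1.185×10^8 Pa.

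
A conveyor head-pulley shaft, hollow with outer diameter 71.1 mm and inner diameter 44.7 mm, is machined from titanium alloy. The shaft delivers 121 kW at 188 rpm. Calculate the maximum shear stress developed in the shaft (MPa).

ω = 2π·188/60 = 19.69 rad/s, so T = P/ω = 121×10³ / 19.69 = 6146 N·m.
J = π(d_o⁴ − d_i⁴)/32 = π(0.0711⁴ − 0.0447⁴)/32 = 2.117×10^-6 m⁴.
τ_max = T·r/J = 6146 × 0.0355 / 2.117×10^-6 = 1.032×10^8 Pa.

103 MPa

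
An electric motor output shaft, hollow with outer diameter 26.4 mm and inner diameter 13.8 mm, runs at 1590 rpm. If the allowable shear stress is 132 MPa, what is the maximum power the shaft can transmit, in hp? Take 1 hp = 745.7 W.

98.5 hp

J = π(d_o⁴ − d_i⁴)/32 = π(0.0264⁴ − 0.0138⁴)/32 = 4.413×10^-8 m⁴.
T_max = τ_allow·J/r = 1.32×10^8 × 4.413×10^-8 / 0.0132 = 441.3 N·m.
ω = 2π·1590/60 = 166.5 rad/s, so P_max = T_max·ω = 7.348×10^4 W.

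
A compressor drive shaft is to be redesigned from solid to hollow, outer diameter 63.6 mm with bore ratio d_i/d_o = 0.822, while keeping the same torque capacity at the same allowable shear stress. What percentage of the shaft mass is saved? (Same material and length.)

Equal τ_max and T ⇒ the solid shaft needs d_s³ = d_o³(1−k⁴), so d_s = 63.6·(1−0.822⁴)^(1/3) = 51.90 mm.
Area ratio A_h/A_s = d_o²(1−k²)/d_s² = (1−k²)/(1−k⁴)^(2/3) = 0.4870.
Mass saving = 1 − 0.4870 = 51.3 %.

51.3 %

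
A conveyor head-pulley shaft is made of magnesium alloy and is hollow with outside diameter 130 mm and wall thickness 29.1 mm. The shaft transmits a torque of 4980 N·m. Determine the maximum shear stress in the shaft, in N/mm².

12.7 N/mm²

J = π(d_o⁴ − d_i⁴)/32 = π(0.130⁴ − 0.0718⁴)/32 = 2.543×10^-5 m⁴.
τ_max = T·r/J = 4980 × 0.0650 / 2.543×10^-5 = 1.273×10^7 Pa.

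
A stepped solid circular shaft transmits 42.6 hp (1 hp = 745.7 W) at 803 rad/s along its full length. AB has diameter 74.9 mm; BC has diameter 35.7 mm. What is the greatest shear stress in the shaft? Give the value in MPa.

ω = 803 rad/s, so T = P/ω = 42.6×745.7 / 803.0 = 39.56 N·m.
Under the same torque, τ_max = 16T/(πd³) is largest where d is smallest — segment BC (d = 35.7 mm).
τ_max = 16·39.56/(π·(0.0357)³) = 4.428×10^6 Pa.

4.43 MPa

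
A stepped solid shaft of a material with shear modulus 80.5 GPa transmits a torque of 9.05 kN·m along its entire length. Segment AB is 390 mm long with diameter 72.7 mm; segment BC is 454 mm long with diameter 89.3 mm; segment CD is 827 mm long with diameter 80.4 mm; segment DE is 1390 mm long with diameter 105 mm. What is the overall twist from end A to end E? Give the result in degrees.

3.43°

J_AB = π(0.0727)⁴/32 = 2.74×10^-6 m⁴; J_BC = π(0.0893)⁴/32 = 6.24×10^-6 m⁴; J_CD = π(0.0804)⁴/32 = 4.10×10^-6 m⁴; J_DE = π(0.105)⁴/32 = 1.19×10^-5 m⁴.
θ = (T/G)·Σ L_i/J_i = (9050/80.5×10⁹)·(0.390/2.74×10^-6 + 0.454/6.24×10^-6 + 0.827/4.10×10^-6 + 1.39/1.19×10^-5) = 0.05992 rad.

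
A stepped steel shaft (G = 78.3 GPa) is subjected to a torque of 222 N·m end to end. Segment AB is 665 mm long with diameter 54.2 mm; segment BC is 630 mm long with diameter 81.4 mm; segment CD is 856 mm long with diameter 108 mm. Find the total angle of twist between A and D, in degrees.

J_AB = π(0.0542)⁴/32 = 8.47×10^-7 m⁴; J_BC = π(0.0814)⁴/32 = 4.31×10^-6 m⁴; J_CD = π(0.108)⁴/32 = 1.34×10^-5 m⁴.
θ = (T/G)·Σ L_i/J_i = (222.0/78.3×10⁹)·(0.665/8.47×10^-7 + 0.630/4.31×10^-6 + 0.856/1.34×10^-5) = 2.822×10^-3 rad.

0.162°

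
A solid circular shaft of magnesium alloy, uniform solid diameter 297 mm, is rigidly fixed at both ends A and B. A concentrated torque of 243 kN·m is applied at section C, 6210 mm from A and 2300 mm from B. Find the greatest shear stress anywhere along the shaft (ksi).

With uniform GJ and both ends fixed, compatibility θ_AC = θ_CB gives T_A·a = T_B·b, together with T_A + T_B = T₀.
T_A = T₀·b/(a+b) = 243000·2300/8510 = 65680 N·m; T_B = 177300 N·m.
τ in each portion: τ_AC = 1.28×10^7 Pa, τ_CB = 3.45×10^7 Pa; maximum is in CB.
τ_max = T_CB·r/J = 177300·0.148/7.64×10^-4 = 3.447×10^7 Pa.

5.00 ksi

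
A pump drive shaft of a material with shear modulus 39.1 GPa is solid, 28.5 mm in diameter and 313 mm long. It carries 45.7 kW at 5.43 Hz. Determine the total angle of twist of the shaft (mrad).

ω = 2π·5.43 = 34.12 rad/s, so T = P/ω = 45.7×10³ / 34.12 = 1339 N·m.
J = πd⁴/32 = π(0.0285)⁴/32 = 6.477×10^-8 m⁴.
θ = T·L/(G·J) = 1339 × 0.313 / (39.1×10⁹ × 6.477×10^-8) = 0.1655 rad.

166 mrad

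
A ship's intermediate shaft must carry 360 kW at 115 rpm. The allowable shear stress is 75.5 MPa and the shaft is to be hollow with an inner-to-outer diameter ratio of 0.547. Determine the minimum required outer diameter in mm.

130 mm

ω = 2π·115/60 = 12.04 rad/s, so T = P/ω = 360×10³ / 12.04 = 29890 N·m.
For a hollow shaft with d_i/d_o = 0.547: τ_max = 16T/(π d_o³ (1−k⁴)), so d_o = [16T/(π τ_allow (1−k⁴))]^(1/3) = [16·29890/(π·7.55×10^7·0.9105)]^(1/3) = 0.1303 m.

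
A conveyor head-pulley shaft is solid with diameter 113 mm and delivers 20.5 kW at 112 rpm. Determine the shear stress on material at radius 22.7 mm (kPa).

ω = 2π·112/60 = 11.73 rad/s, so T = P/ω = 20.5×10³ / 11.73 = 1748 N·m.
J = πd⁴/32 = π(0.113)⁴/32 = 1.601×10^-5 m⁴.
Shear stress varies linearly with radius: τ = T·r/J = 1748 × 0.0227 / 1.601×10^-5 = 2.479×10^6 Pa.

2480 kPa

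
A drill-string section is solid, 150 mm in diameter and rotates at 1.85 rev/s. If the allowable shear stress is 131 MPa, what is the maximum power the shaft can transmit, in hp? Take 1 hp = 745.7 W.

1350 hp

J = πd⁴/32 = π(0.150)⁴/32 = 4.970×10^-5 m⁴.
T_max = τ_allow·J/r = 1.31×10^8 × 4.970×10^-5 / 0.0750 = 86810 N·m.
ω = 2π·1.85 = 11.62 rad/s, so P_max = T_max·ω = 1.009×10^6 W.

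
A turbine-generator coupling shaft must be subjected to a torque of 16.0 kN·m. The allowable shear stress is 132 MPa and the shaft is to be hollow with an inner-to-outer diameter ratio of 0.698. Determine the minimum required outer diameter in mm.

93.2 mm

For a hollow shaft with d_i/d_o = 0.698: τ_max = 16T/(π d_o³ (1−k⁴)), so d_o = [16T/(π τ_allow (1−k⁴))]^(1/3) = [16·16000/(π·1.32×10^8·0.7626)]^(1/3) = 0.09320 m.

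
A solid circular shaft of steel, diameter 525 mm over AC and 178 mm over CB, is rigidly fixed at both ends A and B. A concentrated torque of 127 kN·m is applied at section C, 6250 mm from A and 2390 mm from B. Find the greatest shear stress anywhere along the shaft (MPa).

Compatibility: T_A·a/J_AC = T_B·b/J_CB with T_A + T_B = T₀.
J_AC = 7.46×10^-3 m⁴, J_CB = 9.86×10^-5 m⁴, so T_A = T₀·(J_AC/a)/((J_AC/a)+(J_CB/b)) = 122800 N·m, T_B = 4242 N·m.
τ in each portion: τ_AC = 4.32×10^6 Pa, τ_CB = 3.83×10^6 Pa; maximum is in AC.
τ_max = T_AC·r/J = 122800·0.263/7.46×10^-3 = 4.321×10^6 Pa.

4.32 MPa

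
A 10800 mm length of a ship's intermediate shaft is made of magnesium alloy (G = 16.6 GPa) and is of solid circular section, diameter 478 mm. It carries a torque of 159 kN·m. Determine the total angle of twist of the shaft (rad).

J = πd⁴/32 = π(0.478)⁴/32 = 5.125×10^-3 m⁴.
θ = T·L/(G·J) = 159000 × 10.8 / (16.6×10⁹ × 5.125×10^-3) = 0.02018 rad.

0.0202 rad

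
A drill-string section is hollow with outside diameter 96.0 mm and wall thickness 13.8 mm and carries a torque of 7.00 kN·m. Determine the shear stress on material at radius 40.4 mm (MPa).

45.7 MPa

J = π(d_o⁴ − d_i⁴)/32 = π(0.0960⁴ − 0.0684⁴)/32 = 6.190×10^-6 m⁴.
Shear stress varies linearly with radius: τ = T·r/J = 7000 × 0.0404 / 6.190×10^-6 = 4.569×10^7 Pa.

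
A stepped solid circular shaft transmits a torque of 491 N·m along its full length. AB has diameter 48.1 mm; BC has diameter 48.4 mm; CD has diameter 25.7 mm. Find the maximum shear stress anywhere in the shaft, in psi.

Under the same torque, τ_max = 16T/(πd³) is largest where d is smallest — segment CD (d = 25.7 mm).
τ_max = 16·491.0/(π·(0.0257)³) = 1.473×10^8 Pa.

21400 psi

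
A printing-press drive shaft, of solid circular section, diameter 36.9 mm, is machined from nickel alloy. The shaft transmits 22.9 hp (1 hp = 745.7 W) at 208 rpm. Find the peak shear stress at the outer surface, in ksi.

ω = 2π·208/60 = 21.78 rad/s, so T = P/ω = 22.9×745.7 / 21.78 = 784.0 N·m.
J = πd⁴/32 = π(0.0369)⁴/32 = 1.820×10^-7 m⁴.
τ_max = T·r/J = 784.0 × 0.0184 / 1.820×10^-7 = 7.947×10^7 Pa.

11.5 ksi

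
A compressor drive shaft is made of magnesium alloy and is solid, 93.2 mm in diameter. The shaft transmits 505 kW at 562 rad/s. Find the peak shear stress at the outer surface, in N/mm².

5.65 N/mm²

ω = 562 rad/s, so T = P/ω = 505×10³ / 562.0 = 898.6 N·m.
J = πd⁴/32 = π(0.0932)⁴/32 = 7.407×10^-6 m⁴.
τ_max = T·r/J = 898.6 × 0.0466 / 7.407×10^-6 = 5.653×10^6 Pa.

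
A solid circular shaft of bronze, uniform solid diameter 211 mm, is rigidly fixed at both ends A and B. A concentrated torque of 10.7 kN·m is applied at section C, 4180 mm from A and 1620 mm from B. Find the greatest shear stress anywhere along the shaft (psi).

With uniform GJ and both ends fixed, compatibility θ_AC = θ_CB gives T_A·a = T_B·b, together with T_A + T_B = T₀.
T_A = T₀·b/(a+b) = 10700·1620/5800 = 2989 N·m; T_B = 7711 N·m.
τ in each portion: τ_AC = 1.62×10^6 Pa, τ_CB = 4.18×10^6 Pa; maximum is in CB.
τ_max = T_CB·r/J = 7711·0.105/1.95×10^-4 = 4.181×10^6 Pa.

606 psi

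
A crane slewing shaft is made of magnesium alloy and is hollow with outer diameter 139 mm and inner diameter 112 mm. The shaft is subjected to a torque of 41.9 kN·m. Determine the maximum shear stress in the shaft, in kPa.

J = π(d_o⁴ − d_i⁴)/32 = π(0.139⁴ − 0.112⁴)/32 = 2.120×10^-5 m⁴.
τ_max = T·r/J = 41900 × 0.0695 / 2.120×10^-5 = 1.374×10^8 Pa.

137000 kPa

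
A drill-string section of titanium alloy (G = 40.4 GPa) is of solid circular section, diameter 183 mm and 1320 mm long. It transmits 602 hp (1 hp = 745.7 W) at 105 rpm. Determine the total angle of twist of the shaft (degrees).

ω = 2π·105/60 = 11.00 rad/s, so T = P/ω = 602×745.7 / 11.00 = 40830 N·m.
J = πd⁴/32 = π(0.183)⁴/32 = 1.101×10^-4 m⁴.
θ = T·L/(G·J) = 40830 × 1.32 / (40.4×10⁹ × 1.101×10^-4) = 0.01212 rad.

0.694°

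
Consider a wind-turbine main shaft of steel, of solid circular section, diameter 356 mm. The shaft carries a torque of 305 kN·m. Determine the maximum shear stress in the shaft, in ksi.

4.99 ksi

J = πd⁴/32 = π(0.356)⁴/32 = 1.577×10^-3 m⁴.
τ_max = T·r/J = 305000 × 0.178 / 1.577×10^-3 = 3.443×10^7 Pa.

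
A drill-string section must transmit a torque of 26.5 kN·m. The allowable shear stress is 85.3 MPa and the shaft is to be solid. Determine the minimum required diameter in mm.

117 mm

For a solid shaft τ_max = 16T/(πd³), so d = (16T/(π τ_allow))^(1/3) = (16·26500/(π·8.53×10^7))^(1/3) = 0.1165 m.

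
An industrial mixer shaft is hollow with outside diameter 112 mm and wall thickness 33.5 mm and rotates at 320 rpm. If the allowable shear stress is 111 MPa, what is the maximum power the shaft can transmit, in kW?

999 kW

J = π(d_o⁴ − d_i⁴)/32 = π(0.112⁴ − 0.0450⁴)/32 = 1.505×10^-5 m⁴.
T_max = τ_allow·J/r = 1.11×10^8 × 1.505×10^-5 / 0.0560 = 29820 N·m.
ω = 2π·320/60 = 33.51 rad/s, so P_max = T_max·ω = 9.994×10^5 W.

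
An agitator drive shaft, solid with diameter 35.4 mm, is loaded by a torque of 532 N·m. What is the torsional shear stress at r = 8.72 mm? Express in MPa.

30.1 MPa

J = πd⁴/32 = π(0.0354)⁴/32 = 1.542×10^-7 m⁴.
Shear stress varies linearly with radius: τ = T·r/J = 532.0 × 0.00872 / 1.542×10^-7 = 3.009×10^7 Pa.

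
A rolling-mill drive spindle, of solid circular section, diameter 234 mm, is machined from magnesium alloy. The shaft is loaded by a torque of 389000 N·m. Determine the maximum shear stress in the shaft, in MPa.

155 MPa

J = πd⁴/32 = π(0.234)⁴/32 = 2.943×10^-4 m⁴.
τ_max = T·r/J = 389000 × 0.117 / 2.943×10^-4 = 1.546×10^8 Pa.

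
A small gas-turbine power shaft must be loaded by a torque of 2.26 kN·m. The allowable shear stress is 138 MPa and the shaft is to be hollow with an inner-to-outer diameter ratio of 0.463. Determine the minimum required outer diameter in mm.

44.4 mm

For a hollow shaft with d_i/d_o = 0.463: τ_max = 16T/(π d_o³ (1−k⁴)), so d_o = [16T/(π τ_allow (1−k⁴))]^(1/3) = [16·2260/(π·1.38×10^8·0.9540)]^(1/3) = 0.04438 m.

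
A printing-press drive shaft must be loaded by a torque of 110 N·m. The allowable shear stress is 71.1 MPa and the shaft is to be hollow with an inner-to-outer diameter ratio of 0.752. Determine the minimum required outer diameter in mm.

For a hollow shaft with d_i/d_o = 0.752: τ_max = 16T/(π d_o³ (1−k⁴)), so d_o = [16T/(π τ_allow (1−k⁴))]^(1/3) = [16·110.0/(π·7.11×10^7·0.6802)]^(1/3) = 0.02263 m.

22.6 mm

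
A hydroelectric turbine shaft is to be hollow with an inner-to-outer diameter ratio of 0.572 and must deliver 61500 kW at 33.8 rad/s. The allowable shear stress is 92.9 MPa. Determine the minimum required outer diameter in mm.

ω = 33.8 rad/s, so T = P/ω = 61500×10³ / 33.80 = 1.820e6 N·m.
For a hollow shaft with d_i/d_o = 0.572: τ_max = 16T/(π d_o³ (1−k⁴)), so d_o = [16T/(π τ_allow (1−k⁴))]^(1/3) = [16·1.820e6/(π·9.29×10^7·0.8930)]^(1/3) = 0.4816 m.

482 mm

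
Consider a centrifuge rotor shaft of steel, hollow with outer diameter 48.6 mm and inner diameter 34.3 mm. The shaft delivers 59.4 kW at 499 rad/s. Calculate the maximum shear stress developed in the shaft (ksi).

1.02 ksi

ω = 499 rad/s, so T = P/ω = 59.4×10³ / 499.0 = 119.0 N·m.
J = π(d_o⁴ − d_i⁴)/32 = π(0.0486⁴ − 0.0343⁴)/32 = 4.118×10^-7 m⁴.
τ_max = T·r/J = 119.0 × 0.0243 / 4.118×10^-7 = 7.024×10^6 Pa.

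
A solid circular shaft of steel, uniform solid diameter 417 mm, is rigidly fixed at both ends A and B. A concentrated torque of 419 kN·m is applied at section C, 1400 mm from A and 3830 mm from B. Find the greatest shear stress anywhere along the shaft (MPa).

21.6 MPa

With uniform GJ and both ends fixed, compatibility θ_AC = θ_CB gives T_A·a = T_B·b, together with T_A + T_B = T₀.
T_A = T₀·b/(a+b) = 419000·3830/5230 = 306800 N·m; T_B = 112200 N·m.
τ in each portion: τ_AC = 2.16×10^7 Pa, τ_CB = 7.88×10^6 Pa; maximum is in AC.
τ_max = T_AC·r/J = 306800·0.208/2.97×10^-3 = 2.155×10^7 Pa.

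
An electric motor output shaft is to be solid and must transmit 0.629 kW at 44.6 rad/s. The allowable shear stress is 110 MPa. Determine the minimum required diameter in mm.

ω = 44.6 rad/s, so T = P/ω = 0.629×10³ / 44.60 = 14.10 N·m.
For a solid shaft τ_max = 16T/(πd³), so d = (16T/(π τ_allow))^(1/3) = (16·14.10/(π·1.10×10^8))^(1/3) = 0.008676 m.

8.68 mm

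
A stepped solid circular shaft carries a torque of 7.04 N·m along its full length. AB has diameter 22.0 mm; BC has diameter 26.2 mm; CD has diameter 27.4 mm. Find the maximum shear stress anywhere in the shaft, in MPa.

3.37 MPa

Under the same torque, τ_max = 16T/(πd³) is largest where d is smallest — segment AB (d = 22.0 mm).
τ_max = 16·7.040/(π·(0.0220)³) = 3.367×10^6 Pa.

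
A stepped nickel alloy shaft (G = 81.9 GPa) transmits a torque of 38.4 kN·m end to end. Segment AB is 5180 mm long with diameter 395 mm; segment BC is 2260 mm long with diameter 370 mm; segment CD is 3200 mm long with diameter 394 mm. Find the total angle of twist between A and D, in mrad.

J_AB = π(0.395)⁴/32 = 2.39×10^-3 m⁴; J_BC = π(0.370)⁴/32 = 1.84×10^-3 m⁴; J_CD = π(0.394)⁴/32 = 2.37×10^-3 m⁴.
θ = (T/G)·Σ L_i/J_i = (38400/81.9×10⁹)·(5.18/2.39×10^-3 + 2.26/1.84×10^-3 + 3.20/2.37×10^-3) = 2.226×10^-3 rad.

2.23 mrad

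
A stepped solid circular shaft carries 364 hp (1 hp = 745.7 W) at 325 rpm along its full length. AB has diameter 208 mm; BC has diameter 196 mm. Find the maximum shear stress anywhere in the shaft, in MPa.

ω = 2π·325/60 = 34.03 rad/s, so T = P/ω = 364×745.7 / 34.03 = 7975 N·m.
Under the same torque, τ_max = 16T/(πd³) is largest where d is smallest — segment BC (d = 196 mm).
τ_max = 16·7975/(π·(0.196)³) = 5.395×10^6 Pa.

5.39 MPa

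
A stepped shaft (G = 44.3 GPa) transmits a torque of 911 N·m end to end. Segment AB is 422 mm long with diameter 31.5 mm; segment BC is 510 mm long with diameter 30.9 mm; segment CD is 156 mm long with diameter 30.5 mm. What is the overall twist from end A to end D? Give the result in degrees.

J_AB = π(0.0315)⁴/32 = 9.67×10^-8 m⁴; J_BC = π(0.0309)⁴/32 = 8.95×10^-8 m⁴; J_CD = π(0.0305)⁴/32 = 8.50×10^-8 m⁴.
θ = (T/G)·Σ L_i/J_i = (911.0/44.3×10⁹)·(0.422/9.67×10^-8 + 0.510/8.95×10^-8 + 0.156/8.50×10^-8) = 0.2447 rad.

14.0°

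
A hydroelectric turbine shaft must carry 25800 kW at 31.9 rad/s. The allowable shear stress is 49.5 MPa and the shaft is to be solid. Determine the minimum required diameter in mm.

437 mm

ω = 31.9 rad/s, so T = P/ω = 25800×10³ / 31.90 = 808800 N·m.
For a solid shaft τ_max = 16T/(πd³), so d = (16T/(π τ_allow))^(1/3) = (16·808800/(π·4.95×10^7))^(1/3) = 0.4366 m.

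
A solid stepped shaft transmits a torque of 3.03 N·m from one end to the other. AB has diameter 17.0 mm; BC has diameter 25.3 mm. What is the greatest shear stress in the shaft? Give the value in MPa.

3.14 MPa

Under the same torque, τ_max = 16T/(πd³) is largest where d is smallest — segment AB (d = 17.0 mm).
τ_max = 16·3.030/(π·(0.0170)³) = 3.141×10^6 Pa.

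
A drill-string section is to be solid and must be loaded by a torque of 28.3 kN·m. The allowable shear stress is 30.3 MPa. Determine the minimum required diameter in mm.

For a solid shaft τ_max = 16T/(πd³), so d = (16T/(π τ_allow))^(1/3) = (16·28300/(π·3.03×10^7))^(1/3) = 0.1682 m.

168 mm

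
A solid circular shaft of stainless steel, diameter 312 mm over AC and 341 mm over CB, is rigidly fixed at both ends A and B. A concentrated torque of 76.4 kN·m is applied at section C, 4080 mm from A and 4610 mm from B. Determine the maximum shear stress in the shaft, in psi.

821 psi

Compatibility: T_A·a/J_AC = T_B·b/J_CB with T_A + T_B = T₀.
J_AC = 9.30×10^-4 m⁴, J_CB = 1.33×10^-3 m⁴, so T_A = T₀·(J_AC/a)/((J_AC/a)+(J_CB/b)) = 33760 N·m, T_B = 42640 N·m.
τ in each portion: τ_AC = 5.66×10^6 Pa, τ_CB = 5.48×10^6 Pa; maximum is in AC.
τ_max = T_AC·r/J = 33760·0.156/9.30×10^-4 = 5.662×10^6 Pa.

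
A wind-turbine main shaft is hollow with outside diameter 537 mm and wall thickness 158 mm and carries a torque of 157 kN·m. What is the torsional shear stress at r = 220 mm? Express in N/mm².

4.36 N/mm²

J = π(d_o⁴ − d_i⁴)/32 = π(0.537⁴ − 0.221⁴)/32 = 7.930×10^-3 m⁴.
Shear stress varies linearly with radius: τ = T·r/J = 157000 × 0.220 / 7.930×10^-3 = 4.356×10^6 Pa.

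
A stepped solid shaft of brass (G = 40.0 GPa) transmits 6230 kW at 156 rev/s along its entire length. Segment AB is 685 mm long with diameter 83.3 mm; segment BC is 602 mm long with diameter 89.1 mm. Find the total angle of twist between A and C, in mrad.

ω = 2π·156 = 980.2 rad/s, so T = P/ω = 6230×10³ / 980.2 = 6356 N·m.
J_AB = π(0.0833)⁴/32 = 4.73×10^-6 m⁴; J_BC = π(0.0891)⁴/32 = 6.19×10^-6 m⁴.
θ = (T/G)·Σ L_i/J_i = (6356/40.0×10⁹)·(0.685/4.73×10^-6 + 0.602/6.19×10^-6) = 0.03849 rad.

38.5 mrad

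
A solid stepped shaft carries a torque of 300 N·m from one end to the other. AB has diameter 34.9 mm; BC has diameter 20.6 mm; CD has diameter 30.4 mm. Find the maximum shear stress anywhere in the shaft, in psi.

Under the same torque, τ_max = 16T/(πd³) is largest where d is smallest — segment BC (d = 20.6 mm).
τ_max = 16·300.0/(π·(0.0206)³) = 1.748×10^8 Pa.

25300 psi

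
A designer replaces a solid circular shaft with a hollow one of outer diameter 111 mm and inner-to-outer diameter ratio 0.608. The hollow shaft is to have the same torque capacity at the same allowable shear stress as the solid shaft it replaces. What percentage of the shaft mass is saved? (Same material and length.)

Equal τ_max and T ⇒ the solid shaft needs d_s³ = d_o³(1−k⁴), so d_s = 111·(1−0.608⁴)^(1/3) = 105.7 mm.
Area ratio A_h/A_s = d_o²(1−k²)/d_s² = (1−k²)/(1−k⁴)^(2/3) = 0.6952.
Mass saving = 1 − 0.6952 = 30.5 %.

30.5 %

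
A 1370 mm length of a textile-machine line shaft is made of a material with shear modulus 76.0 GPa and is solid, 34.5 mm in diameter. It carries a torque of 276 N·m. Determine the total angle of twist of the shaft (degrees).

2.05°

J = πd⁴/32 = π(0.0345)⁴/32 = 1.391×10^-7 m⁴.
θ = T·L/(G·J) = 276.0 × 1.37 / (76.0×10⁹ × 1.391×10^-7) = 0.03577 rad.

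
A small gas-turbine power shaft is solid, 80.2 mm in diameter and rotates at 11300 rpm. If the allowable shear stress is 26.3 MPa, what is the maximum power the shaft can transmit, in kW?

3150 kW

J = πd⁴/32 = π(0.0802)⁴/32 = 4.062×10^-6 m⁴.
T_max = τ_allow·J/r = 2.63×10^7 × 4.062×10^-6 / 0.0401 = 2664 N·m.
ω = 2π·11300/60 = 1183 rad/s, so P_max = T_max·ω = 3.152×10^6 W.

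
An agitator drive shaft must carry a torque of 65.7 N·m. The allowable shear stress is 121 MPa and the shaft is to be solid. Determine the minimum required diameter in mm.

14.0 mm

For a solid shaft τ_max = 16T/(πd³), so d = (16T/(π τ_allow))^(1/3) = (16·65.70/(π·1.21×10^8))^(1/3) = 0.01404 m.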